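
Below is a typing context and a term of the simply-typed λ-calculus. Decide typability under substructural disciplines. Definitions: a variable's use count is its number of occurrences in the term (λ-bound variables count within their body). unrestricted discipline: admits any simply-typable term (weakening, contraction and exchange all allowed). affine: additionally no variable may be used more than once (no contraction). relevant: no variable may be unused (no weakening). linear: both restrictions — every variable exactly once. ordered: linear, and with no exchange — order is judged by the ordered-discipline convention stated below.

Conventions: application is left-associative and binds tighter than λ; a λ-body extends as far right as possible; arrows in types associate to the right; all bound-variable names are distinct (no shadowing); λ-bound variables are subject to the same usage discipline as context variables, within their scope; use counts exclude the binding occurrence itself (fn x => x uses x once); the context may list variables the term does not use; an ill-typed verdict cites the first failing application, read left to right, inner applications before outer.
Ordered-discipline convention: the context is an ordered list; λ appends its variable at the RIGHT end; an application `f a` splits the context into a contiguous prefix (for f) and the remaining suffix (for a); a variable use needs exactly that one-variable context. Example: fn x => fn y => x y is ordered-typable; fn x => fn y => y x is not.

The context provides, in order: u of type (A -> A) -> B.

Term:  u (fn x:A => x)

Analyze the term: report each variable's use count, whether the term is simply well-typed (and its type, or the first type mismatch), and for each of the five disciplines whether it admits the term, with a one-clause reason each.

variable uses: u: 1; x [bound]: 1
use order (left to right): u, x
typing: well-typed — term : B
ordered ✓ (single-use (u, x), ordered derivation ok)
linear ✓ (each of u, x used exactly once)
affine ✓ (u, x: no repeats, contraction unneeded)
relevant ✓ (none of u, x goes unused)
unrestricted ✓ (simply typable at B; W, C, E all held)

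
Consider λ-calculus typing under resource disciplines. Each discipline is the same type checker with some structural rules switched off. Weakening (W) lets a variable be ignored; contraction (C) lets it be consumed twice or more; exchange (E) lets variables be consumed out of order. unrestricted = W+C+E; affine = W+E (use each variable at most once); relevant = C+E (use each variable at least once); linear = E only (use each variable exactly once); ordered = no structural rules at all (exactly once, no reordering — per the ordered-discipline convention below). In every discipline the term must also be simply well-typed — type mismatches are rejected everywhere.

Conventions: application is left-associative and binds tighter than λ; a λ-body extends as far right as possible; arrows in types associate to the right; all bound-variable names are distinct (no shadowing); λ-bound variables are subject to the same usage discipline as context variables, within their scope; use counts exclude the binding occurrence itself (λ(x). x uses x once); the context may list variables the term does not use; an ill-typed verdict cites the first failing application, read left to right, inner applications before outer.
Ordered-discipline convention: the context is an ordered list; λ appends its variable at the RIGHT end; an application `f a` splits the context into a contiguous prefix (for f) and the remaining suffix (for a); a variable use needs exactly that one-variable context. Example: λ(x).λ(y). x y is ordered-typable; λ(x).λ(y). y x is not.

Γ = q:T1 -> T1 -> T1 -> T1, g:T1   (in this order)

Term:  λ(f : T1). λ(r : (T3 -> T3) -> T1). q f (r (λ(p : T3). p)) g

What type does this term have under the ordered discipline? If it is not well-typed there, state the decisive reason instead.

not well-typed under ordered — needs exchange: uses follow q, f, r, p, g
use counts: q: 1, g: 1, f [bound]: 1, r [bound]: 1, p [bound]: 1
uses in reading order: q, f, r, p, g
typing: the term checks, with type T1 -> ((T3 -> T3) -> T1) -> T1
all disciplines: ordered ✗ | linear ✓ | affine ✓ | relevant ✓ | unrestricted ✓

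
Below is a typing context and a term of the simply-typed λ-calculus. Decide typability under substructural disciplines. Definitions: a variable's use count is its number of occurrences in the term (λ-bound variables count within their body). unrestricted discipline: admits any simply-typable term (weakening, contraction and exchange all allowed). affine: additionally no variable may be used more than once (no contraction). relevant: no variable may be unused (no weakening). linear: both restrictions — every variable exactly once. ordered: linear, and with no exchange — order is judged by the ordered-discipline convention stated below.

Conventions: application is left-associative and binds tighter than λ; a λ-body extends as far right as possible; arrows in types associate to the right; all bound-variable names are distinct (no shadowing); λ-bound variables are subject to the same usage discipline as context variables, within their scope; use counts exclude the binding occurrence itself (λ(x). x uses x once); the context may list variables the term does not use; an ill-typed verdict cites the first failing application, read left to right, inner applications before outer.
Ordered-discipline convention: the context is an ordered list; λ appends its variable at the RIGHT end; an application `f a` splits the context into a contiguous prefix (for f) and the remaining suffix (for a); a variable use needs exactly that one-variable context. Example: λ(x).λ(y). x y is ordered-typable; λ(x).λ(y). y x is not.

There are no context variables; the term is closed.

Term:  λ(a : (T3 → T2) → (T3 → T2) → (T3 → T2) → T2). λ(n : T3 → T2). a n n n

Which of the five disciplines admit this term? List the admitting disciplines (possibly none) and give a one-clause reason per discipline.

admitted by: relevant, unrestricted
variable uses: a (λ-bound)=1, n (λ-bound)=3
left-to-right use order: a, n, n, n
typing: well-typed at ((T3 → T2) → (T3 → T2) → (T3 → T2) → T2) → (T3 → T2) → T2
ordered: ✗ — uses contraction: n ×3
linear: ✗ — uses contraction: n ×3
affine: ✗ — uses contraction: n ×3
relevant: ✓ — none of a, n goes unused
unrestricted: ✓ — type-checks (((T3 → T2) → (T3 → T2) → (T3 → T2) → T2) → (T3 → T2) → T2) and nothing is barred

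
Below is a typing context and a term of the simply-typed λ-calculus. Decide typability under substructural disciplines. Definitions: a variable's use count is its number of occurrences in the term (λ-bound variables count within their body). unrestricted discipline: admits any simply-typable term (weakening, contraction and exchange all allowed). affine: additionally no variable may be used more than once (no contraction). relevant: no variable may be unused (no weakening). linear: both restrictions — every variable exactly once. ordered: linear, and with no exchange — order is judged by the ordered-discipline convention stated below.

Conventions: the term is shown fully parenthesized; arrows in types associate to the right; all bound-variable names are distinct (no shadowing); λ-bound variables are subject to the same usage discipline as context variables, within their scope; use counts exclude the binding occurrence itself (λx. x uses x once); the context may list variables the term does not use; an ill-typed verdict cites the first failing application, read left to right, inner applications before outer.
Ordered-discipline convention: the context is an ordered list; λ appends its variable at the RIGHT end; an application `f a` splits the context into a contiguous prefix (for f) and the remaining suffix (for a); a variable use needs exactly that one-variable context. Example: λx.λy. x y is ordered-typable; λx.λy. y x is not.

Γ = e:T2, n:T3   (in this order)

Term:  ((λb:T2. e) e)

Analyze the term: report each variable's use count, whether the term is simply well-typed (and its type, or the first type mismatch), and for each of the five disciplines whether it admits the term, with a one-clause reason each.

variable uses: e: 2×; n: 0×; b (bound): 0×
order of uses: e, e
typing: well-typed at T2
ordered: ✗ — uses contraction: e ×2; n, b left unused
linear: ✗ — uses contraction: e ×2; n, b left unused
affine: ✗ — uses contraction: e ×2
relevant: ✗ — n, b left unused
unrestricted: ✓ — well-typed at T2; no restrictions here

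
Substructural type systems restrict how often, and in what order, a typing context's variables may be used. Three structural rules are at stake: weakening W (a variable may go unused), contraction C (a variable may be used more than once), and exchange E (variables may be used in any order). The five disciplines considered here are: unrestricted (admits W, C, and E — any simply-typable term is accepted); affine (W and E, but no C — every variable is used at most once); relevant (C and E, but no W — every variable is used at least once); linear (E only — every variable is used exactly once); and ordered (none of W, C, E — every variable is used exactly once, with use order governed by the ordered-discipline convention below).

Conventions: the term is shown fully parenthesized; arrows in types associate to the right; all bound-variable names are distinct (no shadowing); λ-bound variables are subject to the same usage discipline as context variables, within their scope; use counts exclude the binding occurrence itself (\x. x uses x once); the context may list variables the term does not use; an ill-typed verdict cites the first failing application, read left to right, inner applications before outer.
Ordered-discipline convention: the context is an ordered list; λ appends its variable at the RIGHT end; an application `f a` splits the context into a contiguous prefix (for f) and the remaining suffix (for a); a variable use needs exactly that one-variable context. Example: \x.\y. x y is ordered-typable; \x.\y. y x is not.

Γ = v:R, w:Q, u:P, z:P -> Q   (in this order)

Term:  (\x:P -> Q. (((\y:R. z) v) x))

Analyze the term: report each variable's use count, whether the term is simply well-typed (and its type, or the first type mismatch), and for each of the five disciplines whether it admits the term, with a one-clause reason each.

variable uses: v: 1×; w: 0×; u: 0×; z: 1×; x (bound): 1×; y (bound): 0×
uses in reading order: z, v, x
typing: ill-typed: an application expects P but receives P -> Q
ordered ✗ (the type mismatch rejects it)
linear ✗ (not simply typable)
affine ✗ (fails simple typing)
relevant ✗ (a type mismatch blocks all five)
unrestricted ✗ (the type mismatch rejects it)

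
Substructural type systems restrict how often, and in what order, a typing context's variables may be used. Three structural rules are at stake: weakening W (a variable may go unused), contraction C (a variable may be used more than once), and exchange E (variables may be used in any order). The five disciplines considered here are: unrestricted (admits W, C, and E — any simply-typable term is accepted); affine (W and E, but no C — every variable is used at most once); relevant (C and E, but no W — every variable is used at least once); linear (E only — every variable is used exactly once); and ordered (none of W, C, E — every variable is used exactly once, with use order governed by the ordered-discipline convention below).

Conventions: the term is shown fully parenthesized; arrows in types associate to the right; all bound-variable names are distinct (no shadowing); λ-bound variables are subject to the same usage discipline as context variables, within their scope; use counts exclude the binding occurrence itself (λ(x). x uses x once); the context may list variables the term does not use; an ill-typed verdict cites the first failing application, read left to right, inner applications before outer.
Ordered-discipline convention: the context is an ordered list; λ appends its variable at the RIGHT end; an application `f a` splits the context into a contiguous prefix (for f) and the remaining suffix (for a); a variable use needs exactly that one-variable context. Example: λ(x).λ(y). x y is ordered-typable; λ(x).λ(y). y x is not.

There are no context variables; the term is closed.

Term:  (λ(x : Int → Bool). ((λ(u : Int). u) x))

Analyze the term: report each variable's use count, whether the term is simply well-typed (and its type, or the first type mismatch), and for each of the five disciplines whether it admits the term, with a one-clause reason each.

usage: x (λ-bound) ×1; u (λ-bound) ×1
order of uses: u, x
typing: ill-typed: argument of type Int → Bool where Int is required
ordered ✗ (not simply typable)
linear ✗ (fails simple typing)
affine ✗ (a type mismatch blocks all five)
relevant ✗ (the type mismatch rejects it)
unrestricted ✗ (not simply typable)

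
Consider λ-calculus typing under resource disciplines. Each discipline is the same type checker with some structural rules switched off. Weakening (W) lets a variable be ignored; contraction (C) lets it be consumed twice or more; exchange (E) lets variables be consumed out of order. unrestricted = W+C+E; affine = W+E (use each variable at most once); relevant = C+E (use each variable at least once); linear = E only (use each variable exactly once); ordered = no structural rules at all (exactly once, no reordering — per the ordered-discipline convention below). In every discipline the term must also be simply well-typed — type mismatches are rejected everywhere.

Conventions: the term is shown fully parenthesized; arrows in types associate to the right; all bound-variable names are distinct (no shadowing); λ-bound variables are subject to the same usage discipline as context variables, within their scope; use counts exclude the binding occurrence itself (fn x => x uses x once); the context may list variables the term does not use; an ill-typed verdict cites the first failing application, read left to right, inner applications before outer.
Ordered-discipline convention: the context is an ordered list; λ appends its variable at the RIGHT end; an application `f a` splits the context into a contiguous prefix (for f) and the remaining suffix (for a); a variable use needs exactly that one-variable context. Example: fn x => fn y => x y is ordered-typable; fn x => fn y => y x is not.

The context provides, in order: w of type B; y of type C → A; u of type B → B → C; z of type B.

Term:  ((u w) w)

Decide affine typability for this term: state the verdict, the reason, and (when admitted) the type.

no — w ×2 used more than once (contraction)
variable uses: w ×2; y ×0; u ×1; z ×0
left-to-right use order: u, w, w
typing: well-typed — term : C
all disciplines: ordered ✗ | linear ✗ | affine ✗ | relevant ✗ | unrestricted ✓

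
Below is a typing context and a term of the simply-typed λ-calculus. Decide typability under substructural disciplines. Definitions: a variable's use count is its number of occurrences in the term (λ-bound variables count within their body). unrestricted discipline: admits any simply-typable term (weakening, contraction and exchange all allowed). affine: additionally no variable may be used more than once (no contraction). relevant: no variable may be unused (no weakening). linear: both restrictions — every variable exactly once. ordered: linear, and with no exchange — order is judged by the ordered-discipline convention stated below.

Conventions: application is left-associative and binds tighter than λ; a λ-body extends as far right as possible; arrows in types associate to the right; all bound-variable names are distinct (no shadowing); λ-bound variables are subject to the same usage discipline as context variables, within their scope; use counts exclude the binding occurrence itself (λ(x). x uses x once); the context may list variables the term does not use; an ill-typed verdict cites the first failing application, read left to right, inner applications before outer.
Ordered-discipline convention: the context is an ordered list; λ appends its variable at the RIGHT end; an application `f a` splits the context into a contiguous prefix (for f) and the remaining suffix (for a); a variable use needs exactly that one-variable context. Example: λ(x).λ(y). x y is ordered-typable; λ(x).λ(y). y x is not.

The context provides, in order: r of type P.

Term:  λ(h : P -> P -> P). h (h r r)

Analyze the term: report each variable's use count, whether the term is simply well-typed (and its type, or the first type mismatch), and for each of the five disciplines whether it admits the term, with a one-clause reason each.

usage: r: 2×, h (bound): 2×
uses in reading order: h, h, r, r
typing: well-typed at (P -> P -> P) -> P -> P
ordered ✗ (uses contraction: r ×2, h ×2)
linear ✗ (uses contraction: r ×2, h ×2)
affine ✗ (uses contraction: r ×2, h ×2)
relevant ✓ (none of r, h goes unused)
unrestricted ✓ (simply typable at (P -> P -> P) -> P -> P; W, C, E all held)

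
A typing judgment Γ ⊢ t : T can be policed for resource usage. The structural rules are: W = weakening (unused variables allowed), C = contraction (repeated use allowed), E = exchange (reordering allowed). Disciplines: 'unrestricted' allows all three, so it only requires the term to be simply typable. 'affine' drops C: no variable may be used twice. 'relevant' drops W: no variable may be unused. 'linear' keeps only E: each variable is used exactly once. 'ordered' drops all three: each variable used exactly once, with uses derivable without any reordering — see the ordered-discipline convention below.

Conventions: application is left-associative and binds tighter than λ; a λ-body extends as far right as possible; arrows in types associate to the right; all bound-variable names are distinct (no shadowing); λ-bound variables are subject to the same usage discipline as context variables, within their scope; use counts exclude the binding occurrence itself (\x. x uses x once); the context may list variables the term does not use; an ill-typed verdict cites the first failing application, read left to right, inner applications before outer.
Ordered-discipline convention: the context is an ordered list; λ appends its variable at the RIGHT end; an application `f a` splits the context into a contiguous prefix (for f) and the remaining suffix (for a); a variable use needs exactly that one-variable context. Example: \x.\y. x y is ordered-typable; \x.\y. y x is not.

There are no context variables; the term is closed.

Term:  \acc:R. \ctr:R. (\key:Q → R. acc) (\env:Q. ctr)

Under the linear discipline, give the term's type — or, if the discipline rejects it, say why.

not well-typed under linear — unused: key, env — weakening required
usage: acc (bound)=1; ctr (bound)=1; key (bound)=0; env (bound)=0
left-to-right use order: acc, ctr
typing: the term checks, with type R → R → R
summary: ordered ✗ · linear ✗ · affine ✓ · relevant ✗ · unrestricted ✓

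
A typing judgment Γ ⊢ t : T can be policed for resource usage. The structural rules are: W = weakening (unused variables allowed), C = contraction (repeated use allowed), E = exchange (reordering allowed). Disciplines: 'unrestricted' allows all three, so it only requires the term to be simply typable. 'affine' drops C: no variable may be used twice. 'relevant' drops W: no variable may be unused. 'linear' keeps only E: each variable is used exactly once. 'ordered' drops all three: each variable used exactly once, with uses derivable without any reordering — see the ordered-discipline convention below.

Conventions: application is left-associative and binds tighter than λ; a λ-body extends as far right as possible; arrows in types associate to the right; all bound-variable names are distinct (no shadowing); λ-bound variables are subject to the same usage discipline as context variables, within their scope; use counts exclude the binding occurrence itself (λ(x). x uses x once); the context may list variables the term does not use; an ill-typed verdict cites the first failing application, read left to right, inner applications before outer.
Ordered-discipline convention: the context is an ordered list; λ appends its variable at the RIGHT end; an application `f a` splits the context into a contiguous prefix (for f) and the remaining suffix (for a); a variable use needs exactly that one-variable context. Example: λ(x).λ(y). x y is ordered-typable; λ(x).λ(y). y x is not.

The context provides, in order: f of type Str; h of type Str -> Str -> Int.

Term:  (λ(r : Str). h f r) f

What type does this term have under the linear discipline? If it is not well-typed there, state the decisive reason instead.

not well-typed under linear — repeated use of f ×2
counts: f=2, h=1, r (bound)=1
left-to-right use order: h, f, r, f
typing: well-typed — term : Int
summary: ordered ✗; linear ✗; affine ✗; relevant ✓; unrestricted ✓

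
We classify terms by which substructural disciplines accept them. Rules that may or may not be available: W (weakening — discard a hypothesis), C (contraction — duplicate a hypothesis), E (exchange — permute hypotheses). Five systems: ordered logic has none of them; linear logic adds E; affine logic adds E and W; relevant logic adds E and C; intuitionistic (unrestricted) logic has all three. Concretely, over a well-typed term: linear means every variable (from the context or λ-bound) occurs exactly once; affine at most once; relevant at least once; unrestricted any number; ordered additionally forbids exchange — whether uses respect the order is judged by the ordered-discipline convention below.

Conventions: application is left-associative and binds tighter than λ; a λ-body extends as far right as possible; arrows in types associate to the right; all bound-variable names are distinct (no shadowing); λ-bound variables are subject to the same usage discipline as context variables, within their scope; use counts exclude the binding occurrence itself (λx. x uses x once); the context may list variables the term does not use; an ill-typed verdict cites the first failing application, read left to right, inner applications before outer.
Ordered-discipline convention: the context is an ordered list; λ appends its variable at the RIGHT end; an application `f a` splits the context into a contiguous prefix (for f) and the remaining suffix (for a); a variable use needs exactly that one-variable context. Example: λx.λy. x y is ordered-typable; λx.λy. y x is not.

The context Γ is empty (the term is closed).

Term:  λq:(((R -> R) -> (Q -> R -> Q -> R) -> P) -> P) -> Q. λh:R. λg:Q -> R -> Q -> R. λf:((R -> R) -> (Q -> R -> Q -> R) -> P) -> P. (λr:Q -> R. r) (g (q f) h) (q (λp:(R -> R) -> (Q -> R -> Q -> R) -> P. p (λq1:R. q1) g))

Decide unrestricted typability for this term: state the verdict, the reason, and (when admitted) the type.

yes — typability at ((((R -> R) -> (Q -> R -> Q -> R) -> P) -> P) -> Q) -> R -> (Q -> R -> Q -> R) -> (((R -> R) -> (Q -> R -> Q -> R) -> P) -> P) -> R is all that's needed; term : ((((R -> R) -> (Q -> R -> Q -> R) -> P) -> P) -> Q) -> R -> (Q -> R -> Q -> R) -> (((R -> R) -> (Q -> R -> Q -> R) -> P) -> P) -> R
usage: q (λ-bound): 2×, h (λ-bound): 1×, g (λ-bound): 2×, f (λ-bound): 1×, r (λ-bound): 1×, p (λ-bound): 1×, q1 (λ-bound): 1×
uses in reading order: r, g, q, f, h, q, p, q1, g
typing: well-typed — term : ((((R -> R) -> (Q -> R -> Q -> R) -> P) -> P) -> Q) -> R -> (Q -> R -> Q -> R) -> (((R -> R) -> (Q -> R -> Q -> R) -> P) -> P) -> R
all disciplines: ordered ✗ | linear ✗ | affine ✗ | relevant ✓ | unrestricted ✓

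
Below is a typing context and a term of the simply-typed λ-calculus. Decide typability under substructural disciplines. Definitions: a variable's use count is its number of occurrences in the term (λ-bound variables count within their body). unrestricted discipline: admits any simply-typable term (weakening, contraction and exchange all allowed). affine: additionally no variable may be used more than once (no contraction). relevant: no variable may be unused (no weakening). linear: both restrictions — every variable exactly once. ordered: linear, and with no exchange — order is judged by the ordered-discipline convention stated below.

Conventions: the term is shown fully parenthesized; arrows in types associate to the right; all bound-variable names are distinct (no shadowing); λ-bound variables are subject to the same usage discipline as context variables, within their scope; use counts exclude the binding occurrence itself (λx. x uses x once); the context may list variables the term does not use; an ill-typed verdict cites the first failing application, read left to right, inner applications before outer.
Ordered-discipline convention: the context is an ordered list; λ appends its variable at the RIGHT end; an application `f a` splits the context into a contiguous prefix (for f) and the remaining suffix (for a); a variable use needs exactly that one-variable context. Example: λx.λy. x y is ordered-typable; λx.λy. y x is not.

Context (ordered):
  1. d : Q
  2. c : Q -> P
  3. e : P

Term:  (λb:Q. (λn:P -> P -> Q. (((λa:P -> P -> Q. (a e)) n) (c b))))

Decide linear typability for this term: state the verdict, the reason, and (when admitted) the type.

no — d never used (weakening)
counts: d ×0, c ×1, e ×1, b (λ-bound) ×1, n (λ-bound) ×1, a (λ-bound) ×1
order of uses: a, e, n, c, b
typing: well-typed at Q -> (P -> P -> Q) -> Q
summary: ordered ✗ · linear ✗ · affine ✓ · relevant ✗ · unrestricted ✓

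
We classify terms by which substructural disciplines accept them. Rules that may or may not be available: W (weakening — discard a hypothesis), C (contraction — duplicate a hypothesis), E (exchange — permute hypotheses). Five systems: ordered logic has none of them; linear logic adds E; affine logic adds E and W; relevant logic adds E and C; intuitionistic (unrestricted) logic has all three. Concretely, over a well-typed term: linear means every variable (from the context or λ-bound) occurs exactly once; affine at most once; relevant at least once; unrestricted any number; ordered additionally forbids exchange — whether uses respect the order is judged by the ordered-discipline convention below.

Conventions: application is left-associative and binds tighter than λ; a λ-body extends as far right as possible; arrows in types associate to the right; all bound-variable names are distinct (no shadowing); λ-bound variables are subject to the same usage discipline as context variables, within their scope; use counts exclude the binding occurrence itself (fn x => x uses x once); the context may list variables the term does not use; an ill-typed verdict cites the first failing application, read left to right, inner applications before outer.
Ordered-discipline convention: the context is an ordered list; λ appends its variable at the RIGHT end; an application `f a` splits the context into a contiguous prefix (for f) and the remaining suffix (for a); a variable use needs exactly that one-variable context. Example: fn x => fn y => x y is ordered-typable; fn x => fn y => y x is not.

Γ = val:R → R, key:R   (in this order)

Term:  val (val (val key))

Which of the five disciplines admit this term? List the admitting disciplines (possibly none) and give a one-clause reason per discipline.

admitted in: relevant, unrestricted
counts: val: 3, key: 1
use order (left to right): val, val, val, key
typing: the term checks, with type R
ordered ✗ (uses contraction: val ×3)
linear ✗ (uses contraction: val ×3)
affine ✗ (uses contraction: val ×3)
relevant ✓ (none of val, key goes unused)
unrestricted ✓ (type-checks (R) and nothing is barred)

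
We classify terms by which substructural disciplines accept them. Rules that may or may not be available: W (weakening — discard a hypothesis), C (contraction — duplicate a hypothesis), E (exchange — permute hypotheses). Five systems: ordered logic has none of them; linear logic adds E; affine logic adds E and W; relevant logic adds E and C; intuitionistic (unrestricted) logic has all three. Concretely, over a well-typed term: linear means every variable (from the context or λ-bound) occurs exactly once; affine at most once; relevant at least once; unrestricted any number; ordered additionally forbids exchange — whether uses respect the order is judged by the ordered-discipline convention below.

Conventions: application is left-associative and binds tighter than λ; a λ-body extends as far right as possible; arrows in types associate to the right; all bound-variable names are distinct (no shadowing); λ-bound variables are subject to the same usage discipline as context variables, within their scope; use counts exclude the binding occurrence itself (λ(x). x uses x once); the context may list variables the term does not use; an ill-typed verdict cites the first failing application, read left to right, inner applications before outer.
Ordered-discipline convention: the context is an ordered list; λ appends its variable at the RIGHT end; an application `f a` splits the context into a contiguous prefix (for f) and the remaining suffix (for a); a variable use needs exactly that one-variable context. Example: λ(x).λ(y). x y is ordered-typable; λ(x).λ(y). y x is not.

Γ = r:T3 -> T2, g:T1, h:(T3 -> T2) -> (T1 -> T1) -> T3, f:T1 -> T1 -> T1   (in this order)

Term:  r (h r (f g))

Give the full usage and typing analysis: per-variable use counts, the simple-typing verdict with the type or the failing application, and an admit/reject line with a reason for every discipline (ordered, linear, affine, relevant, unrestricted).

counts: r ×2; g ×1; h ×1; f ×1
uses in reading order: r, h, r, f, g
typing: well-typed — term : T2
ordered ✗ (r ×2 used more than once (contraction))
linear ✗ (r ×2 used more than once (contraction))
affine ✗ (r ×2 used more than once (contraction))
relevant ✓ (none of r, g, h, f goes unused)
unrestricted ✓ (well-typed at T2; no restrictions here)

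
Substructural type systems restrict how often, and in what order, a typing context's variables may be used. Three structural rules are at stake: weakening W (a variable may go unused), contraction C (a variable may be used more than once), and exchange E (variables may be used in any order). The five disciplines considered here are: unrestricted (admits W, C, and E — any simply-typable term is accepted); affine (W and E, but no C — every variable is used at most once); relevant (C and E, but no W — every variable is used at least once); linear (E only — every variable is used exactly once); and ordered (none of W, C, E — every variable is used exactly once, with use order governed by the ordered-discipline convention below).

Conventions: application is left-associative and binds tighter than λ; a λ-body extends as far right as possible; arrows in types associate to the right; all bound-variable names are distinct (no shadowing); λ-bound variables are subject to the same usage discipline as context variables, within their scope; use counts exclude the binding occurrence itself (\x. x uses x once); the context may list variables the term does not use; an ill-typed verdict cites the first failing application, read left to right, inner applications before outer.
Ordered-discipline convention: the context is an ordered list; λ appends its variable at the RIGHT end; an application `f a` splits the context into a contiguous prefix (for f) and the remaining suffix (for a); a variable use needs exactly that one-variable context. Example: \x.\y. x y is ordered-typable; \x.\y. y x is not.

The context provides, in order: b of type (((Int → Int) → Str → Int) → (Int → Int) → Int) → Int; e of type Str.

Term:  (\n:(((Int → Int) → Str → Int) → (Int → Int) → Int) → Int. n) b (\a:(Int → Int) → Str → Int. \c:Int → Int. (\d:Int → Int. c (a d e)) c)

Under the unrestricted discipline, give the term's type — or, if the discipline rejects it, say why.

term : Int
variable uses: b=1; e=1; n (bound)=1; a (bound)=1; c (bound)=2; d (bound)=1
use order (left to right): n, b, c, a, d, e, c
typing: the term checks, with type Int
all disciplines: ordered ✗; linear ✗; affine ✗; relevant ✓; unrestricted ✓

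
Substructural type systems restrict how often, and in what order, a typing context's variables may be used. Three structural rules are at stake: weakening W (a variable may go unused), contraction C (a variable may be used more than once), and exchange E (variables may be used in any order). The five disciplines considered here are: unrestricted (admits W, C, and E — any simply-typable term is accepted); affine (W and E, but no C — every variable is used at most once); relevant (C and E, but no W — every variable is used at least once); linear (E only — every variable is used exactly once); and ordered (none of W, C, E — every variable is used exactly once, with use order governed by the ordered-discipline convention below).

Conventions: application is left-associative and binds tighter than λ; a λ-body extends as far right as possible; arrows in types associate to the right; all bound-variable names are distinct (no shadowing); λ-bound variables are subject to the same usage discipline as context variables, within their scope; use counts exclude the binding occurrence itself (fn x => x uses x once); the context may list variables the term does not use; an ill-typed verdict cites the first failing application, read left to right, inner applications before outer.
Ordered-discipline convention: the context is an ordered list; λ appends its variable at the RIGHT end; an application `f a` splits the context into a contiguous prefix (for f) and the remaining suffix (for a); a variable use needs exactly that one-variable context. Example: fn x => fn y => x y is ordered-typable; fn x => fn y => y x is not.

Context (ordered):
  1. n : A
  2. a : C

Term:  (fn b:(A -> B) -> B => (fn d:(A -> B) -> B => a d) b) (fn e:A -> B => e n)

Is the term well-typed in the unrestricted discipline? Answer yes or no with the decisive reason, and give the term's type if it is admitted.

no — the type mismatch rejects it
usage: n ×1; a ×1; b [bound] ×1; d [bound] ×1; e [bound] ×1
order of uses: a, d, b, e, n
typing: ill-typed: applying a non-function (C)
per-discipline verdicts: ordered ✗ · linear ✗ · affine ✗ · relevant ✗ · unrestricted ✗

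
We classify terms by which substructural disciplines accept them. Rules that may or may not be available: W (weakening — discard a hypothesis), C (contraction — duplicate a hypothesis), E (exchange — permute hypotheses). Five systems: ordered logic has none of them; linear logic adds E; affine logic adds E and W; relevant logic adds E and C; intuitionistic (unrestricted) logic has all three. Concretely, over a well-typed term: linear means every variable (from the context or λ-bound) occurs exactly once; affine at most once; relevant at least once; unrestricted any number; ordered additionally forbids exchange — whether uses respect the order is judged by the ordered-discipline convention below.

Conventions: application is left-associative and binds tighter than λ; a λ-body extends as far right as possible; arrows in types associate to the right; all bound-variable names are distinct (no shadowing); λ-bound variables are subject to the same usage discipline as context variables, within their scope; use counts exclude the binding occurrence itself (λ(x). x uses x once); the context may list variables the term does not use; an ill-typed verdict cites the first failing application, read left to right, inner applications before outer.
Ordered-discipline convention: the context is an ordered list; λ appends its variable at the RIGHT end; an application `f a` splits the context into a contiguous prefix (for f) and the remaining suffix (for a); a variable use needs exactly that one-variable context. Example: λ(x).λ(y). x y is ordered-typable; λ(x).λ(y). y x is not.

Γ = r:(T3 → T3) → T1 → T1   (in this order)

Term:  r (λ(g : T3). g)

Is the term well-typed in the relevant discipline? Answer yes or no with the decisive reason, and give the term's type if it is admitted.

yes — r, g: all used, weakening unneeded; term : T1 → T1
usage: r ×1; g [bound] ×1
order of uses: r, g
typing: ✓ — T1 → T1
all disciplines: ordered ✓ | linear ✓ | affine ✓ | relevant ✓ | unrestricted ✓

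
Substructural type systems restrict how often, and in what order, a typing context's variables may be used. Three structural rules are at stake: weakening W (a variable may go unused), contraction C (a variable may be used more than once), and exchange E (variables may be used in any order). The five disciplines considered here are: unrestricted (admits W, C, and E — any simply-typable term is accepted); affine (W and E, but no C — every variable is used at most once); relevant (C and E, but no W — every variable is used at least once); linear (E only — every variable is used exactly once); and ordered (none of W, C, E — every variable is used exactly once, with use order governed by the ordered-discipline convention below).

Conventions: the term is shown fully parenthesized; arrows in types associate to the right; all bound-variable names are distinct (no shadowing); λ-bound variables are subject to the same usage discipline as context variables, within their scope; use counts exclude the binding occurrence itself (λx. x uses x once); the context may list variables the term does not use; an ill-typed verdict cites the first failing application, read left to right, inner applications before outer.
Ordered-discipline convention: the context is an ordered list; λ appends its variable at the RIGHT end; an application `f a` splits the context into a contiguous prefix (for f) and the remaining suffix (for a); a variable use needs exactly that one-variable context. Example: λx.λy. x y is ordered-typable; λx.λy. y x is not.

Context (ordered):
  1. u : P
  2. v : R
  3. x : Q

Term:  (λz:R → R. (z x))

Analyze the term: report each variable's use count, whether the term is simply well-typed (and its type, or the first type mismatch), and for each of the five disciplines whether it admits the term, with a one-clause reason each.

variable uses: u ×0; v ×0; x ×1; z [bound] ×1
use order (left to right): z, x
typing: ill-typed: a function awaiting R gets Q
ordered: ✗ — fails simple typing
linear: ✗ — a type mismatch blocks all five
affine: ✗ — the type mismatch rejects it
relevant: ✗ — not simply typable
unrestricted: ✗ — fails simple typing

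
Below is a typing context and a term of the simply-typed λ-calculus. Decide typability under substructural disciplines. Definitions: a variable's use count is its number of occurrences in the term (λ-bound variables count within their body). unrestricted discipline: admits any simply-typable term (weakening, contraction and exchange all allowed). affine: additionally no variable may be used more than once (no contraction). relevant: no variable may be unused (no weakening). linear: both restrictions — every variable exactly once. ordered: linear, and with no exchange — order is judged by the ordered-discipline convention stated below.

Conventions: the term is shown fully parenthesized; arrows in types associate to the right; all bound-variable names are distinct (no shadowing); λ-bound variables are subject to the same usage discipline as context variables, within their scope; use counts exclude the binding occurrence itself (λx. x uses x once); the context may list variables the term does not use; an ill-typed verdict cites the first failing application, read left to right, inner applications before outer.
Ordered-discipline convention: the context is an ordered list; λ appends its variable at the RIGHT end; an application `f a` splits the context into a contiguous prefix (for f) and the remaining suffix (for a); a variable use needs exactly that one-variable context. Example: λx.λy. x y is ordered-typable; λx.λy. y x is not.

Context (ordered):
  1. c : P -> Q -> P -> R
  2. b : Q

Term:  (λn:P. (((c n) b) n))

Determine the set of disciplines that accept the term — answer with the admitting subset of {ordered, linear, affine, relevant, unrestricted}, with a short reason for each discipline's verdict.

admitted by: relevant, unrestricted
variable uses: c ×1, b ×1, n [bound] ×2
use order (left to right): c, n, b, n
typing: well-typed at P -> R
ordered: ✗ — n ×2 used more than once (contraction)
linear: ✗ — n ×2 used more than once (contraction)
affine: ✗ — n ×2 used more than once (contraction)
relevant: ✓ — at least one use each (c, b, n)
unrestricted: ✓ — type-checks (P -> R) and nothing is barred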